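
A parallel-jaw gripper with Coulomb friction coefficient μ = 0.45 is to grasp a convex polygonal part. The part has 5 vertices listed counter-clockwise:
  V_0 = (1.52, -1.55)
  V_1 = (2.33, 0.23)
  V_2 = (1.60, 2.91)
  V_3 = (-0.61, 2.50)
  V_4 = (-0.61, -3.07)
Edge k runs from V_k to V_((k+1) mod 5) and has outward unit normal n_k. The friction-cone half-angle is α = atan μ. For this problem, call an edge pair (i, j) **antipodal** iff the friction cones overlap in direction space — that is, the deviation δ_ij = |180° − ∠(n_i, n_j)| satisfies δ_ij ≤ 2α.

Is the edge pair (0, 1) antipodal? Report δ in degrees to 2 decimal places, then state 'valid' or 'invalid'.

α = atan 0.45 = 24.23°;  2α = 48.46°
edge 0: e_0 = (+0.81, +1.78);  n_0 = (+0.9102, -0.4142)
edge 1: e_1 = (-0.73, +2.68);  n_1 = (+0.9648, +0.2628)
∠(n_0, n_1) = 39.71°
δ = |180° − 39.71°| = 140.29°
140.29° > 2α = 48.46°  →  invalid

δ = 140.29°, invalid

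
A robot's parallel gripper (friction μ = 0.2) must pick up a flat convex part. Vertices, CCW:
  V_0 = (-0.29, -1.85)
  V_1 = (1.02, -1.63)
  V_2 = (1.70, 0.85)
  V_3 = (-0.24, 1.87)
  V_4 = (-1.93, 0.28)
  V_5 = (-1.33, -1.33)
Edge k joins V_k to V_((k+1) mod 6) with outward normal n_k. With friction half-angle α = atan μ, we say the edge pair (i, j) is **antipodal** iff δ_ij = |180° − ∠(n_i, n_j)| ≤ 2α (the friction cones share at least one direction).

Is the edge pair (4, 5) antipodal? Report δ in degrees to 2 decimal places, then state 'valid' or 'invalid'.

δ = 137.00°, invalid

α = atan 0.2 = 11.31°;  2α = 22.62°
edge 4: e_4 = (+0.60, -1.61);  n_4 = (-0.9370, -0.3492)
edge 5: e_5 = (+1.04, -0.52);  n_5 = (-0.4472, -0.8944)
∠(n_4, n_5) = 43.00°
δ = |180° − 43.00°| = 137.00°
137.00° > 2α = 22.62°  →  invalid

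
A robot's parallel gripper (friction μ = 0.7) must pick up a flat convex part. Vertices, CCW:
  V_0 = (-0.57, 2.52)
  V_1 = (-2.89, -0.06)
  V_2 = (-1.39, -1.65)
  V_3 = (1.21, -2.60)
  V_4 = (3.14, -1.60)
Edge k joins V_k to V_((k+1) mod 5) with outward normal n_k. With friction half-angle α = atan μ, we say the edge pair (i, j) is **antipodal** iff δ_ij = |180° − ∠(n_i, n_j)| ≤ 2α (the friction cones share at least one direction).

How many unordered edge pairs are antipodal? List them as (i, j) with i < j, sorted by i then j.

count = 4; pairs: (0,2), (0,3), (1,4), (2,4)

α = atan 0.7 = 34.99°;  2α = 69.98°
n_0 = (-0.7436, +0.6686)
n_1 = (-0.7274, -0.6862)
n_2 = (-0.3432, -0.9393)
n_3 = (+0.4600, -0.8879)
n_4 = (+0.7431, +0.6692)
  (0,1): δ = 94.71°  ·
  (0,2): δ = 68.11°  ✓
  (0,3): δ = 20.65°  ✓
  (0,4): δ = 83.97°  ·
  (1,2): δ = 153.40°  ·
  (1,3): δ = 105.94°  ·
  (1,4): δ = 1.33°  ✓
  (2,3): δ = 132.54°  ·
  (2,4): δ = 27.93°  ✓
  (3,4): δ = 75.39°  ·
antipodal pairs: 4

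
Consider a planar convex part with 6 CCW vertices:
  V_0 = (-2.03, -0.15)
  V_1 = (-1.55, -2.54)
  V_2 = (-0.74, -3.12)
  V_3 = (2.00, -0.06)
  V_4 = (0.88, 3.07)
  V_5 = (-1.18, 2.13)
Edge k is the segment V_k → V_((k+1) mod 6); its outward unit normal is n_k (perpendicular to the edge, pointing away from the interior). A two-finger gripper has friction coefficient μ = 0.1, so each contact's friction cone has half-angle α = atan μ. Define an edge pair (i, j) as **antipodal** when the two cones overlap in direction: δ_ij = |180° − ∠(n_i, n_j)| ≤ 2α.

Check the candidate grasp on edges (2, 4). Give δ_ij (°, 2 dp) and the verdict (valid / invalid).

δ = 23.63°, invalid

α = atan 0.1 = 5.71°;  2α = 11.42°
edge 2: e_2 = (+2.74, +3.06);  n_2 = (+0.7450, -0.6671)
edge 4: e_4 = (-2.06, -0.94);  n_4 = (-0.4151, +0.9098)
∠(n_2, n_4) = 156.37°
δ = |180° − 156.37°| = 23.63°
23.63° > 2α = 11.42°  →  invalid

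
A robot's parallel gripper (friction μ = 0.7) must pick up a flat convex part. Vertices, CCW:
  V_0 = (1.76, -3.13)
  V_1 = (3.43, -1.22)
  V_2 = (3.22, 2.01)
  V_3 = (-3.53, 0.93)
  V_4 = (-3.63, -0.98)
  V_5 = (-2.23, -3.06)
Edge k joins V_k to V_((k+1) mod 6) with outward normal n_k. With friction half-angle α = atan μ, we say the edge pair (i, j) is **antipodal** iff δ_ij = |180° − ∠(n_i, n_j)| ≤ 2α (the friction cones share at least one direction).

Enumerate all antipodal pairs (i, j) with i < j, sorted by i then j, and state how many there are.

count = 6; pairs: (0,2), (0,3), (1,3), (1,4), (2,4), (2,5)

α = atan 0.7 = 34.99°;  2α = 69.98°
n_0 = (+0.7528, -0.6582)
n_1 = (+0.9979, +0.0649)
n_2 = (-0.1580, +0.9874)
n_3 = (-0.9986, +0.0523)
n_4 = (-0.8296, -0.5584)
n_5 = (-0.0175, -0.9998)
  (0,1): δ = 135.12°  ·
  (0,2): δ = 39.75°  ✓
  (0,3): δ = 38.17°  ✓
  (0,4): δ = 75.11°  ·
  (0,5): δ = 130.16°  ·
  (1,2): δ = 84.63°  ·
  (1,3): δ = 6.72°  ✓
  (1,4): δ = 30.22°  ✓
  (1,5): δ = 85.28°  ·
  (2,3): δ = 102.09°  ·
  (2,4): δ = 65.15°  ✓
  (2,5): δ = 10.10°  ✓
  (3,4): δ = 143.06°  ·
  (3,5): δ = 88.01°  ·
  (4,5): δ = 124.95°  ·
antipodal pairs: 6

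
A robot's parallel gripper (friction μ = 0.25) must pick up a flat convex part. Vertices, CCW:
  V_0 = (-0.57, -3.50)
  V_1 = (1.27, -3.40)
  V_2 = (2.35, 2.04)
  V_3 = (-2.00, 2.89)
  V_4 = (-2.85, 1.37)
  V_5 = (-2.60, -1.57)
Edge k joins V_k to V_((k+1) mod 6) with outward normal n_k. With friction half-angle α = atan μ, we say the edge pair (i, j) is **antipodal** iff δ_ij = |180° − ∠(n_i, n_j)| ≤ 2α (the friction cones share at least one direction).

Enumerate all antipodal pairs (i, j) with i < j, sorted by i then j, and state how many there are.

count = 3; pairs: (0,2), (1,3), (1,4)

α = atan 0.25 = 14.04°;  2α = 28.07°
n_0 = (+0.0543, -0.9985)
n_1 = (+0.9809, -0.1947)
n_2 = (+0.1918, +0.9814)
n_3 = (-0.8728, +0.4881)
n_4 = (-0.9964, -0.0847)
n_5 = (-0.6890, -0.7247)
  (0,1): δ = 104.34°  ·
  (0,2): δ = 14.17°  ✓
  (0,3): δ = 57.67°  ·
  (0,4): δ = 91.75°  ·
  (0,5): δ = 133.34°  ·
  (1,2): δ = 89.83°  ·
  (1,3): δ = 17.99°  ✓
  (1,4): δ = 16.09°  ✓
  (1,5): δ = 57.68°  ·
  (2,3): δ = 108.16°  ·
  (2,4): δ = 74.08°  ·
  (2,5): δ = 32.50°  ·
  (3,4): δ = 145.93°  ·
  (3,5): δ = 104.34°  ·
  (4,5): δ = 138.41°  ·
antipodal pairs: 3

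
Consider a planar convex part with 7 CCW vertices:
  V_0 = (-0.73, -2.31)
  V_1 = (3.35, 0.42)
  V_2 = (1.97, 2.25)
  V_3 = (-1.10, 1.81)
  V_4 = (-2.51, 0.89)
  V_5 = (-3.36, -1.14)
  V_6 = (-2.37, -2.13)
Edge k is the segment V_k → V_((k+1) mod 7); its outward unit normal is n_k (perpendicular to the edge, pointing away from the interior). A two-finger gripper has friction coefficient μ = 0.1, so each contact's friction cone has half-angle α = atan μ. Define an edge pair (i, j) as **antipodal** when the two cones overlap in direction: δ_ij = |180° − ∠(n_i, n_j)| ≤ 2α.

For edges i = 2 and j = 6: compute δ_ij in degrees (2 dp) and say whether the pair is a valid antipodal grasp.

δ = 14.42°, invalid

α = atan 0.1 = 5.71°;  2α = 11.42°
edge 2: e_2 = (-3.07, -0.44);  n_2 = (-0.1419, +0.9899)
edge 6: e_6 = (+1.64, -0.18);  n_6 = (-0.1091, -0.9940)
∠(n_2, n_6) = 165.58°
δ = |180° − 165.58°| = 14.42°
14.42° > 2α = 11.42°  →  invalid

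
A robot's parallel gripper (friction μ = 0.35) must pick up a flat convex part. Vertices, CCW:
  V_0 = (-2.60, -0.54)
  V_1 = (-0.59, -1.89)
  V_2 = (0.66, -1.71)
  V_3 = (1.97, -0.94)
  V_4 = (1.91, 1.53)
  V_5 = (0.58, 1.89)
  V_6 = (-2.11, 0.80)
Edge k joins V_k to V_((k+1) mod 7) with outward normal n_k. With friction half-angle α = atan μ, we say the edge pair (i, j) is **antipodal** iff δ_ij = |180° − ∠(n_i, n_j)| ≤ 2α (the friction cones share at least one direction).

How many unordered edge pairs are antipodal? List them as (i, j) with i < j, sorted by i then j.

count = 5; pairs: (0,4), (1,4), (1,5), (2,5), (3,6)

α = atan 0.35 = 19.29°;  2α = 38.58°
n_0 = (-0.5576, -0.8301)
n_1 = (+0.1425, -0.9898)
n_2 = (+0.5067, -0.8621)
n_3 = (+0.9997, +0.0243)
n_4 = (+0.2613, +0.9653)
n_5 = (-0.3755, +0.9268)
n_6 = (-0.9392, +0.3434)
  (0,1): δ = 137.92°  ·
  (0,2): δ = 115.67°  ·
  (0,3): δ = 54.72°  ·
  (0,4): δ = 18.74°  ✓
  (0,5): δ = 55.94°  ·
  (0,6): δ = 103.80°  ·
  (1,2): δ = 157.75°  ·
  (1,3): δ = 96.80°  ·
  (1,4): δ = 23.34°  ✓
  (1,5): δ = 13.86°  ✓
  (1,6): δ = 61.72°  ·
  (2,3): δ = 119.05°  ·
  (2,4): δ = 45.59°  ·
  (2,5): δ = 8.39°  ✓
  (2,6): δ = 39.47°  ·
  (3,4): δ = 106.54°  ·
  (3,5): δ = 69.33°  ·
  (3,6): δ = 21.48°  ✓
  (4,5): δ = 142.80°  ·
  (4,6): δ = 94.94°  ·
  (5,6): δ = 132.14°  ·
antipodal pairs: 5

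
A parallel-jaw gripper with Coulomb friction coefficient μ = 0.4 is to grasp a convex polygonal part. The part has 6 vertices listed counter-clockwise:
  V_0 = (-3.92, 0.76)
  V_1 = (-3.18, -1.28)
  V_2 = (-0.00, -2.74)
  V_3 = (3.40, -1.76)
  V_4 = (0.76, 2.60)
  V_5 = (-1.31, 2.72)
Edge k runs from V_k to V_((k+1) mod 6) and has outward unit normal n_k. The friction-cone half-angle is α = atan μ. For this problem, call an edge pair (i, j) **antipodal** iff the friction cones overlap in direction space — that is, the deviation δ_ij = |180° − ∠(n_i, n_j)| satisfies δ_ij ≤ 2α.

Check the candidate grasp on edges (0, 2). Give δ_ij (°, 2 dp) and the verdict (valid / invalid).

α = atan 0.4 = 21.80°;  2α = 43.60°
edge 0: e_0 = (+0.74, -2.04);  n_0 = (-0.9401, -0.3410)
edge 2: e_2 = (+3.40, +0.98);  n_2 = (+0.2770, -0.9609)
∠(n_0, n_2) = 86.14°
δ = |180° − 86.14°| = 93.86°
93.86° > 2α = 43.60°  →  invalid

δ = 93.86°, invalid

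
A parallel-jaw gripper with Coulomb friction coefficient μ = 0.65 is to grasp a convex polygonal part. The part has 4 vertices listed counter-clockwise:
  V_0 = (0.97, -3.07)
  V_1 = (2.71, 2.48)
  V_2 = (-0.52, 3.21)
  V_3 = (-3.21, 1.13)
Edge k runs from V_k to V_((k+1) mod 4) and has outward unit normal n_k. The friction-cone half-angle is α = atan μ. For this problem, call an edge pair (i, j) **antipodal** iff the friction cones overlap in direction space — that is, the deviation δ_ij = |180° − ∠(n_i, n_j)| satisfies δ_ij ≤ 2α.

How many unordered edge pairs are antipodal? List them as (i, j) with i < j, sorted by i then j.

α = atan 0.65 = 33.02°;  2α = 66.05°
n_0 = (+0.9542, -0.2992)
n_1 = (+0.2204, +0.9754)
n_2 = (-0.6117, +0.7911)
n_3 = (-0.7088, -0.7054)
  (0,1): δ = 85.33°  ·
  (0,2): δ = 34.88°  ✓
  (0,3): δ = 62.27°  ✓
  (1,2): δ = 129.55°  ·
  (1,3): δ = 32.40°  ✓
  (2,3): δ = 82.85°  ·
antipodal pairs: 3

count = 3; pairs: (0,2), (0,3), (1,3)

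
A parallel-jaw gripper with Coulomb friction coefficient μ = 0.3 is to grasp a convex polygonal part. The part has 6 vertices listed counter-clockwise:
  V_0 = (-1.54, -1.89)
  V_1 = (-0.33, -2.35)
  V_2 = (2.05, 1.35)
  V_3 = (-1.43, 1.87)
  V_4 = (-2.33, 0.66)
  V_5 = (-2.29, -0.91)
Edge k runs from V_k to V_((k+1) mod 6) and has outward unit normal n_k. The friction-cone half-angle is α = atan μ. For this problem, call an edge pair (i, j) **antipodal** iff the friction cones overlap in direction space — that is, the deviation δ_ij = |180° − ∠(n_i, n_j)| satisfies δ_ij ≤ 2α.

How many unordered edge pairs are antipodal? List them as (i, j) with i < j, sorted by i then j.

count = 2; pairs: (0,2), (1,3)

α = atan 0.3 = 16.70°;  2α = 33.40°
n_0 = (-0.3554, -0.9347)
n_1 = (+0.8410, -0.5410)
n_2 = (+0.1478, +0.9890)
n_3 = (-0.8024, +0.5968)
n_4 = (-0.9997, -0.0255)
n_5 = (-0.7941, -0.6078)
  (0,1): δ = 101.94°  ·
  (0,2): δ = 12.32°  ✓
  (0,3): δ = 74.17°  ·
  (0,4): δ = 112.27°  ·
  (0,5): δ = 148.24°  ·
  (1,2): δ = 65.75°  ·
  (1,3): δ = 3.89°  ✓
  (1,4): δ = 34.21°  ·
  (1,5): δ = 70.18°  ·
  (2,3): δ = 118.14°  ·
  (2,4): δ = 80.04°  ·
  (2,5): δ = 44.07°  ·
  (3,4): δ = 141.90°  ·
  (3,5): δ = 105.93°  ·
  (4,5): δ = 144.03°  ·
antipodal pairs: 2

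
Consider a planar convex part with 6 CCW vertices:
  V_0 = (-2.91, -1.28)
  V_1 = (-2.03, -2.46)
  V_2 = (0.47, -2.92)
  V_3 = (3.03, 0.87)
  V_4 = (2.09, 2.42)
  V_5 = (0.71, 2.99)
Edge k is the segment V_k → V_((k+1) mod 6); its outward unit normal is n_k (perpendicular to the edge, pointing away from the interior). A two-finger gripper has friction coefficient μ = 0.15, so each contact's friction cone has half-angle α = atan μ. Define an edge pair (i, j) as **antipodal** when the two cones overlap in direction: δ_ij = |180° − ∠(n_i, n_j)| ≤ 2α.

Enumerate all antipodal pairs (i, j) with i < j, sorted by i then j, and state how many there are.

α = atan 0.15 = 8.53°;  2α = 17.06°
n_0 = (-0.8016, -0.5978)
n_1 = (-0.1810, -0.9835)
n_2 = (+0.8287, -0.5597)
n_3 = (+0.8550, +0.5185)
n_4 = (+0.3818, +0.9243)
n_5 = (-0.7628, +0.6467)
  (0,1): δ = 137.14°  ·
  (0,2): δ = 70.75°  ·
  (0,3): δ = 5.48°  ✓
  (0,4): δ = 30.84°  ·
  (0,5): δ = 103.00°  ·
  (1,2): δ = 113.61°  ·
  (1,3): δ = 48.34°  ·
  (1,4): δ = 12.02°  ✓
  (1,5): δ = 60.14°  ·
  (2,3): δ = 114.73°  ·
  (2,4): δ = 78.41°  ·
  (2,5): δ = 6.25°  ✓
  (3,4): δ = 143.68°  ·
  (3,5): δ = 71.53°  ·
  (4,5): δ = 107.85°  ·
antipodal pairs: 3

count = 3; pairs: (0,3), (1,4), (2,5)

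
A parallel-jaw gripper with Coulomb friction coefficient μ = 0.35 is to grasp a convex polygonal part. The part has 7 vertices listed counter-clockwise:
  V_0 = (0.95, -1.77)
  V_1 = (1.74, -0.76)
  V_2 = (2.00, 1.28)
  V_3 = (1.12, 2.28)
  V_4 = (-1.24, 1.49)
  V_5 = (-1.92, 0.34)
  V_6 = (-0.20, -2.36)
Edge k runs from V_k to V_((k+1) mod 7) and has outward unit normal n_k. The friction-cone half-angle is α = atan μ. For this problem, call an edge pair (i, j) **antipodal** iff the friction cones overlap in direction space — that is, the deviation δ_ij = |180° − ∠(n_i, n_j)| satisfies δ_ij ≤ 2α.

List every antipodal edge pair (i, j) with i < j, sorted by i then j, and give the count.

count = 6; pairs: (0,3), (0,4), (1,4), (2,5), (3,6), (4,6)

α = atan 0.35 = 19.29°;  2α = 38.58°
n_0 = (+0.7877, -0.6161)
n_1 = (+0.9920, -0.1264)
n_2 = (+0.7507, +0.6606)
n_3 = (-0.3174, +0.9483)
n_4 = (-0.8608, +0.5090)
n_5 = (-0.8434, -0.5373)
n_6 = (+0.4565, -0.8897)
  (0,1): δ = 149.23°  ·
  (0,2): δ = 100.62°  ·
  (0,3): δ = 33.46°  ✓
  (0,4): δ = 7.44°  ✓
  (0,5): δ = 70.53°  ·
  (0,6): δ = 155.19°  ·
  (1,2): δ = 131.39°  ·
  (1,3): δ = 64.23°  ·
  (1,4): δ = 23.33°  ✓
  (1,5): δ = 39.76°  ·
  (1,6): δ = 124.42°  ·
  (2,3): δ = 112.84°  ·
  (2,4): δ = 71.94°  ·
  (2,5): δ = 8.85°  ✓
  (2,6): δ = 75.81°  ·
  (3,4): δ = 139.10°  ·
  (3,5): δ = 76.01°  ·
  (3,6): δ = 8.65°  ✓
  (4,5): δ = 116.91°  ·
  (4,6): δ = 32.24°  ✓
  (5,6): δ = 95.34°  ·
antipodal pairs: 6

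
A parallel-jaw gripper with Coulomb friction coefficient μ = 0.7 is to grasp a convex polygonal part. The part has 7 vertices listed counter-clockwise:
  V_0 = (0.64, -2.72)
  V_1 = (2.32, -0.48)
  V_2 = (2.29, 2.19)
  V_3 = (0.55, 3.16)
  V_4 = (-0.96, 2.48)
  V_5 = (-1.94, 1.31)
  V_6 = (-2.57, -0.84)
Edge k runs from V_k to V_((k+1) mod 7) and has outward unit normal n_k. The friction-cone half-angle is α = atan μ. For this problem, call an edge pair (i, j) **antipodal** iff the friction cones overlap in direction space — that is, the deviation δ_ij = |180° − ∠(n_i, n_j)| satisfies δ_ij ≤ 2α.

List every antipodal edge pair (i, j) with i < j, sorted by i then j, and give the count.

α = atan 0.7 = 34.99°;  2α = 69.98°
n_0 = (+0.8000, -0.6000)
n_1 = (+0.9999, +0.0112)
n_2 = (+0.4869, +0.8734)
n_3 = (-0.4106, +0.9118)
n_4 = (-0.7666, +0.6421)
n_5 = (-0.9596, +0.2812)
n_6 = (-0.5054, -0.8629)
  (0,1): δ = 142.49°  ·
  (0,2): δ = 82.27°  ·
  (0,3): δ = 28.89°  ✓
  (0,4): δ = 3.08°  ✓
  (0,5): δ = 20.54°  ✓
  (0,6): δ = 96.51°  ·
  (1,2): δ = 119.78°  ·
  (1,3): δ = 66.40°  ✓
  (1,4): δ = 40.59°  ✓
  (1,5): δ = 16.98°  ✓
  (1,6): δ = 59.00°  ✓
  (2,3): δ = 126.62°  ·
  (2,4): δ = 100.81°  ·
  (2,5): δ = 77.19°  ·
  (2,6): δ = 1.22°  ✓
  (3,4): δ = 154.19°  ·
  (3,5): δ = 130.58°  ·
  (3,6): δ = 54.60°  ✓
  (4,5): δ = 156.38°  ·
  (4,6): δ = 80.41°  ·
  (5,6): δ = 104.02°  ·
antipodal pairs: 9

count = 9; pairs: (0,3), (0,4), (0,5), (1,3), (1,4), (1,5), (1,6), (2,6), (3,6)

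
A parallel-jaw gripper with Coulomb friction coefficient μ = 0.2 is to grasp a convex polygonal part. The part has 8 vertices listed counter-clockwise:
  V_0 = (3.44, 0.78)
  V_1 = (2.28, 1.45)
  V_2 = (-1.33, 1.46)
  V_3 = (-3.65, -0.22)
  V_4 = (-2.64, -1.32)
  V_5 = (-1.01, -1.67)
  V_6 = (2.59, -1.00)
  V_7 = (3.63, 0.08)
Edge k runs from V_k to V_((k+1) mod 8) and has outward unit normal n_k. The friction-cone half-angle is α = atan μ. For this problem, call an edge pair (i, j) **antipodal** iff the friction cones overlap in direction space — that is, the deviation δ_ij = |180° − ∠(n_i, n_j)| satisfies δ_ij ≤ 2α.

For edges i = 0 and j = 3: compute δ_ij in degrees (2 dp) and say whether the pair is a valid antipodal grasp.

δ = 17.43°, valid

α = atan 0.2 = 11.31°;  2α = 22.62°
edge 0: e_0 = (-1.16, +0.67);  n_0 = (+0.5002, +0.8659)
edge 3: e_3 = (+1.01, -1.10);  n_3 = (-0.7366, -0.6763)
∠(n_0, n_3) = 162.57°
δ = |180° − 162.57°| = 17.43°
17.43° ≤ 2α = 22.62°  →  valid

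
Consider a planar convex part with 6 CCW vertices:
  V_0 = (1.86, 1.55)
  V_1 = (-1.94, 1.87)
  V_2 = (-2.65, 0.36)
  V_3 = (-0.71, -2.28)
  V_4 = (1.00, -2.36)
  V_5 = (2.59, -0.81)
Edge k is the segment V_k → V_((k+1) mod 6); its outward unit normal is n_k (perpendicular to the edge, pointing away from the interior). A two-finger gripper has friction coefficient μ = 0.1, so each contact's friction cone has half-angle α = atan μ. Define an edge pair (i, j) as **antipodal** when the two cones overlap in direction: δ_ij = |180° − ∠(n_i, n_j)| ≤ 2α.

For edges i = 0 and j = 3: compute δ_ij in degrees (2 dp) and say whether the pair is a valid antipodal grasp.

δ = 2.13°, valid

α = atan 0.1 = 5.71°;  2α = 11.42°
edge 0: e_0 = (-3.80, +0.32);  n_0 = (+0.0839, +0.9965)
edge 3: e_3 = (+1.71, -0.08);  n_3 = (-0.0467, -0.9989)
∠(n_0, n_3) = 177.87°
δ = |180° − 177.87°| = 2.13°
2.13° ≤ 2α = 11.42°  →  valid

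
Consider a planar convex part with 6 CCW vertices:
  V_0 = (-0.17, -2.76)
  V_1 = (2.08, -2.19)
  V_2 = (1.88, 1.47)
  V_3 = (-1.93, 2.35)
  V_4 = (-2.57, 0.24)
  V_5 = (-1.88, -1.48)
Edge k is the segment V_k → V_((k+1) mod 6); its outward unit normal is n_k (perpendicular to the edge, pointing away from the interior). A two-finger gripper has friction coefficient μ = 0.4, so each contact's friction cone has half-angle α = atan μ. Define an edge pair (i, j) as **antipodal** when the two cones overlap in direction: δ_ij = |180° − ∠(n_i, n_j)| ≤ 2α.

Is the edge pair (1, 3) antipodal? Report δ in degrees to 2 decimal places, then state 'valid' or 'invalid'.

α = atan 0.4 = 21.80°;  2α = 43.60°
edge 1: e_1 = (-0.20, +3.66);  n_1 = (+0.9985, +0.0546)
edge 3: e_3 = (-0.64, -2.11);  n_3 = (-0.9569, +0.2903)
∠(n_1, n_3) = 160.00°
δ = |180° − 160.00°| = 20.00°
20.00° ≤ 2α = 43.60°  →  valid

δ = 20.00°, valid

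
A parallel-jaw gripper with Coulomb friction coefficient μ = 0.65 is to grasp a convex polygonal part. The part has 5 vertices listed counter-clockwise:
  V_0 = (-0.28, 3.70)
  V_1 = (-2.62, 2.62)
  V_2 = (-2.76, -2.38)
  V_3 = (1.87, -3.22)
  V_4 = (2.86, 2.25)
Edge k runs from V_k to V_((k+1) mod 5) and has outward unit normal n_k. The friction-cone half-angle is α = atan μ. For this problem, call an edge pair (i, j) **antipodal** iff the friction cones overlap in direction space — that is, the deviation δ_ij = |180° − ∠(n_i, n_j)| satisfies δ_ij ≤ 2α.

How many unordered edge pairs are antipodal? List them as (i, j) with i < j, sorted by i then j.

count = 4; pairs: (0,2), (0,3), (1,3), (2,4)

α = atan 0.65 = 33.02°;  2α = 66.05°
n_0 = (-0.4191, +0.9080)
n_1 = (-0.9996, +0.0280)
n_2 = (-0.1785, -0.9839)
n_3 = (+0.9840, -0.1781)
n_4 = (+0.4192, +0.9079)
  (0,1): δ = 116.38°  ·
  (0,2): δ = 35.06°  ✓
  (0,3): δ = 54.97°  ✓
  (0,4): δ = 130.44°  ·
  (1,2): δ = 98.68°  ·
  (1,3): δ = 8.65°  ✓
  (1,4): δ = 66.82°  ·
  (2,3): δ = 89.98°  ·
  (2,4): δ = 14.50°  ✓
  (3,4): δ = 104.53°  ·
antipodal pairs: 4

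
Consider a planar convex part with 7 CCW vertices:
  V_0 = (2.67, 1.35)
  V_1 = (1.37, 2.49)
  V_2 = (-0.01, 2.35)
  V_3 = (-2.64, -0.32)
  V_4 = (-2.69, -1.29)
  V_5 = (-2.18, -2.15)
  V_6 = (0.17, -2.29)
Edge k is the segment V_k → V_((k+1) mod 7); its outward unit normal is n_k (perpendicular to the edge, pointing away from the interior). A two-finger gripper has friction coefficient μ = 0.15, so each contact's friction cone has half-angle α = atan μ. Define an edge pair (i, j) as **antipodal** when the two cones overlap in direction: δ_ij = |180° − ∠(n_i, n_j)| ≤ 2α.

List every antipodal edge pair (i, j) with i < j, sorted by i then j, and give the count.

count = 2; pairs: (1,5), (2,6)

α = atan 0.15 = 8.53°;  2α = 17.06°
n_0 = (+0.6593, +0.7519)
n_1 = (-0.1009, +0.9949)
n_2 = (-0.7124, +0.7018)
n_3 = (-0.9987, +0.0515)
n_4 = (-0.8601, -0.5101)
n_5 = (-0.0595, -0.9982)
n_6 = (+0.8243, -0.5661)
  (0,1): δ = 132.96°  ·
  (0,2): δ = 93.32°  ·
  (0,3): δ = 51.70°  ·
  (0,4): δ = 18.08°  ·
  (0,5): δ = 37.84°  ·
  (0,6): δ = 96.77°  ·
  (1,2): δ = 140.36°  ·
  (1,3): δ = 98.74°  ·
  (1,4): δ = 65.12°  ·
  (1,5): δ = 9.20°  ✓
  (1,6): δ = 49.73°  ·
  (2,3): δ = 138.38°  ·
  (2,4): δ = 104.76°  ·
  (2,5): δ = 48.84°  ·
  (2,6): δ = 10.09°  ✓
  (3,4): δ = 146.38°  ·
  (3,5): δ = 90.46°  ·
  (3,6): δ = 31.53°  ·
  (4,5): δ = 124.08°  ·
  (4,6): δ = 65.15°  ·
  (5,6): δ = 121.07°  ·
antipodal pairs: 2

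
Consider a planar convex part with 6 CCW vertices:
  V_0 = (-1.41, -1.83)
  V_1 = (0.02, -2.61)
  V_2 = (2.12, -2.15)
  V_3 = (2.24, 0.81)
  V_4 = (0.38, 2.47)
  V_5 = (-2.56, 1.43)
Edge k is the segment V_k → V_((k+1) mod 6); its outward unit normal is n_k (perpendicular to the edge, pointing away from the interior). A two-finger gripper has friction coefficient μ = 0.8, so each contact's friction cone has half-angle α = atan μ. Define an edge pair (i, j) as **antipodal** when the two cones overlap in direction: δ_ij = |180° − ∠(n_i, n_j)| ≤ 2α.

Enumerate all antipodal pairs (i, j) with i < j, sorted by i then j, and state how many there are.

α = atan 0.8 = 38.66°;  2α = 77.32°
n_0 = (-0.4789, -0.8779)
n_1 = (+0.2140, -0.9768)
n_2 = (+0.9992, -0.0405)
n_3 = (+0.6659, +0.7461)
n_4 = (-0.3335, +0.9428)
n_5 = (-0.9430, -0.3327)
  (0,1): δ = 139.03°  ·
  (0,2): δ = 63.71°  ✓
  (0,3): δ = 13.14°  ✓
  (0,4): δ = 48.09°  ✓
  (0,5): δ = 138.04°  ·
  (1,2): δ = 104.68°  ·
  (1,3): δ = 54.10°  ✓
  (1,4): δ = 7.13°  ✓
  (1,5): δ = 97.08°  ·
  (2,3): δ = 129.43°  ·
  (2,4): δ = 68.20°  ✓
  (2,5): δ = 21.75°  ✓
  (3,4): δ = 118.77°  ·
  (3,5): δ = 28.82°  ✓
  (4,5): δ = 90.05°  ·
antipodal pairs: 8

count = 8; pairs: (0,2), (0,3), (0,4), (1,3), (1,4), (2,4), (2,5), (3,5)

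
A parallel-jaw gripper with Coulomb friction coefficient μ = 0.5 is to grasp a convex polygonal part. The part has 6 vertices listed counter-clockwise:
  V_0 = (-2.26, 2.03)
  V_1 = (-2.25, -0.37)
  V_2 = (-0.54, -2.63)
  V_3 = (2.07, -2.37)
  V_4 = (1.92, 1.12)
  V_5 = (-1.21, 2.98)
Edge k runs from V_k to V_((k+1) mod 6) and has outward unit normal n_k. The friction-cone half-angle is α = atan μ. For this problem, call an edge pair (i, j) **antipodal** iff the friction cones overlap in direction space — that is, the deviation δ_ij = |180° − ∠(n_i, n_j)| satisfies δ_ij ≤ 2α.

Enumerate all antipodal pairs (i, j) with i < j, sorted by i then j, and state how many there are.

count = 6; pairs: (0,3), (1,3), (1,4), (2,4), (2,5), (3,5)

α = atan 0.5 = 26.57°;  2α = 53.13°
n_0 = (-1.0000, -0.0042)
n_1 = (-0.7975, -0.6034)
n_2 = (+0.0991, -0.9951)
n_3 = (+0.9991, +0.0429)
n_4 = (+0.5109, +0.8597)
n_5 = (-0.6709, +0.7415)
  (0,1): δ = 143.13°  ·
  (0,2): δ = 84.55°  ·
  (0,3): δ = 2.22°  ✓
  (0,4): δ = 59.04°  ·
  (0,5): δ = 131.90°  ·
  (1,2): δ = 121.42°  ·
  (1,3): δ = 34.65°  ✓
  (1,4): δ = 22.17°  ✓
  (1,5): δ = 95.03°  ·
  (2,3): δ = 93.23°  ·
  (2,4): δ = 36.41°  ✓
  (2,5): δ = 36.45°  ✓
  (3,4): δ = 123.18°  ·
  (3,5): δ = 50.32°  ✓
  (4,5): δ = 107.14°  ·
antipodal pairs: 6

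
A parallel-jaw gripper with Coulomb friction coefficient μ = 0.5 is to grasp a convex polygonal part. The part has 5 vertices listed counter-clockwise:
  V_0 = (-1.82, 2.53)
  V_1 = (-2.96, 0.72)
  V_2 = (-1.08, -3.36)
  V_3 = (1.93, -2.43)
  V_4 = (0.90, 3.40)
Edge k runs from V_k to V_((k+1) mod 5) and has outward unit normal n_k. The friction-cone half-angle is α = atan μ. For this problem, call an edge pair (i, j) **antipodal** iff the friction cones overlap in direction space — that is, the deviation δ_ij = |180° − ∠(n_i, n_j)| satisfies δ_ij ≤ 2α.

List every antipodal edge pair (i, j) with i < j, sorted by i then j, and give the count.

count = 4; pairs: (0,2), (0,3), (1,3), (2,4)

α = atan 0.5 = 26.57°;  2α = 53.13°
n_0 = (-0.8462, +0.5329)
n_1 = (-0.9082, -0.4185)
n_2 = (+0.2952, -0.9554)
n_3 = (+0.9847, +0.1740)
n_4 = (-0.3046, +0.9525)
  (0,1): δ = 123.06°  ·
  (0,2): δ = 40.63°  ✓
  (0,3): δ = 42.22°  ✓
  (0,4): δ = 139.94°  ·
  (1,2): δ = 97.57°  ·
  (1,3): δ = 14.72°  ✓
  (1,4): δ = 83.00°  ·
  (2,3): δ = 97.15°  ·
  (2,4): δ = 0.57°  ✓
  (3,4): δ = 82.28°  ·
antipodal pairs: 4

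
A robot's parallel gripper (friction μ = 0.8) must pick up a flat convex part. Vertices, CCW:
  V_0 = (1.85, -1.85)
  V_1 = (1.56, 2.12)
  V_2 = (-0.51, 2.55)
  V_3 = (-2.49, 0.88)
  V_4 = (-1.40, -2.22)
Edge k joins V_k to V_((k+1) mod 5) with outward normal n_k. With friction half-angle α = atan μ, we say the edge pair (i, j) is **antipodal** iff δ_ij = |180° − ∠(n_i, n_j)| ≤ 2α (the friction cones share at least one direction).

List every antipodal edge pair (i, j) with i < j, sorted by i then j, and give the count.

α = atan 0.8 = 38.66°;  2α = 77.32°
n_0 = (+0.9973, +0.0729)
n_1 = (+0.2034, +0.9791)
n_2 = (-0.6447, +0.7644)
n_3 = (-0.9434, -0.3317)
n_4 = (+0.1131, -0.9936)
  (0,1): δ = 105.91°  ·
  (0,2): δ = 54.03°  ✓
  (0,3): δ = 15.19°  ✓
  (0,4): δ = 92.32°  ·
  (1,2): δ = 128.12°  ·
  (1,3): δ = 58.89°  ✓
  (1,4): δ = 18.23°  ✓
  (2,3): δ = 110.77°  ·
  (2,4): δ = 33.65°  ✓
  (3,4): δ = 102.88°  ·
antipodal pairs: 5

count = 5; pairs: (0,2), (0,3), (1,3), (1,4), (2,4)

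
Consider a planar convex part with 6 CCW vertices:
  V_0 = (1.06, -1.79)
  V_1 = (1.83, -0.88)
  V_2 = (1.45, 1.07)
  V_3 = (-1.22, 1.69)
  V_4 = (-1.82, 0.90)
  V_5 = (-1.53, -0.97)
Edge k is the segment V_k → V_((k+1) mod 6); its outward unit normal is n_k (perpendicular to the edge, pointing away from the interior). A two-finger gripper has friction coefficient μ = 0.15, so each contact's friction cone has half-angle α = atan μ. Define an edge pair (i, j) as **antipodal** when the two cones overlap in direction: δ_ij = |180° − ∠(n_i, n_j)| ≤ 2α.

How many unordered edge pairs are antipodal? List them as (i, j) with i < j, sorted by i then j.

count = 3; pairs: (0,3), (1,4), (2,5)

α = atan 0.15 = 8.53°;  2α = 17.06°
n_0 = (+0.7634, -0.6459)
n_1 = (+0.9815, +0.1913)
n_2 = (+0.2262, +0.9741)
n_3 = (-0.7964, +0.6048)
n_4 = (-0.9882, -0.1532)
n_5 = (-0.3018, -0.9534)
  (0,1): δ = 128.74°  ·
  (0,2): δ = 62.84°  ·
  (0,3): δ = 3.02°  ✓
  (0,4): δ = 49.05°  ·
  (0,5): δ = 112.67°  ·
  (1,2): δ = 114.10°  ·
  (1,3): δ = 48.24°  ·
  (1,4): δ = 2.21°  ✓
  (1,5): δ = 61.40°  ·
  (2,3): δ = 114.14°  ·
  (2,4): δ = 68.11°  ·
  (2,5): δ = 4.49°  ✓
  (3,4): δ = 133.97°  ·
  (3,5): δ = 70.35°  ·
  (4,5): δ = 116.38°  ·
antipodal pairs: 3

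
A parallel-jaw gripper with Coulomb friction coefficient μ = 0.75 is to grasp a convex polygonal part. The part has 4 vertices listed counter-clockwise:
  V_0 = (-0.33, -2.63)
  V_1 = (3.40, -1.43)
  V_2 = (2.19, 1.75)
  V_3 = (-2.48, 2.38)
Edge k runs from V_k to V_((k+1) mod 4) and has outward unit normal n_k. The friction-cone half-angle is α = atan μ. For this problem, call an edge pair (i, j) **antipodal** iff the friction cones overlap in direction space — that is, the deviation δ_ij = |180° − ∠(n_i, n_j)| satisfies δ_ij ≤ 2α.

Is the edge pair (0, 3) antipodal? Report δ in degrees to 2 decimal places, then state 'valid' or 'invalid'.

α = atan 0.75 = 36.87°;  2α = 73.74°
edge 0: e_0 = (+3.73, +1.20);  n_0 = (+0.3063, -0.9519)
edge 3: e_3 = (+2.15, -5.01);  n_3 = (-0.9190, -0.3944)
∠(n_0, n_3) = 84.61°
δ = |180° − 84.61°| = 95.39°
95.39° > 2α = 73.74°  →  invalid

δ = 95.39°, invalid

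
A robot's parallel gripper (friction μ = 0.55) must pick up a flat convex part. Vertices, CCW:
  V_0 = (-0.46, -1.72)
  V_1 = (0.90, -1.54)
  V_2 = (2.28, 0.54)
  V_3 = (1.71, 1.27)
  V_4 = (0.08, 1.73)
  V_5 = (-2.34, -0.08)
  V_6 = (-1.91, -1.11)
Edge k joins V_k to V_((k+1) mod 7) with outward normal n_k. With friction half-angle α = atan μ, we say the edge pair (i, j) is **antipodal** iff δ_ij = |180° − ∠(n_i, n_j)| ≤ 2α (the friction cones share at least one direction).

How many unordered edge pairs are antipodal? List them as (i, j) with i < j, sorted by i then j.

count = 8; pairs: (0,3), (0,4), (1,4), (1,5), (2,5), (2,6), (3,5), (3,6)

α = atan 0.55 = 28.81°;  2α = 57.62°
n_0 = (+0.1312, -0.9914)
n_1 = (+0.8333, -0.5528)
n_2 = (+0.7882, +0.6154)
n_3 = (+0.2716, +0.9624)
n_4 = (-0.5989, +0.8008)
n_5 = (-0.9228, -0.3853)
n_6 = (-0.3878, -0.9218)
  (0,1): δ = 131.10°  ·
  (0,2): δ = 59.56°  ·
  (0,3): δ = 23.30°  ✓
  (0,4): δ = 29.25°  ✓
  (0,5): δ = 105.12°  ·
  (0,6): δ = 149.64°  ·
  (1,2): δ = 108.45°  ·
  (1,3): δ = 72.20°  ·
  (1,4): δ = 19.64°  ✓
  (1,5): δ = 56.22°  ✓
  (1,6): δ = 100.75°  ·
  (2,3): δ = 143.74°  ·
  (2,4): δ = 91.19°  ·
  (2,5): δ = 15.32°  ✓
  (2,6): δ = 29.20°  ✓
  (3,4): δ = 127.45°  ·
  (3,5): δ = 51.58°  ✓
  (3,6): δ = 7.06°  ✓
  (4,5): δ = 104.13°  ·
  (4,6): δ = 59.61°  ·
  (5,6): δ = 135.48°  ·
antipodal pairs: 8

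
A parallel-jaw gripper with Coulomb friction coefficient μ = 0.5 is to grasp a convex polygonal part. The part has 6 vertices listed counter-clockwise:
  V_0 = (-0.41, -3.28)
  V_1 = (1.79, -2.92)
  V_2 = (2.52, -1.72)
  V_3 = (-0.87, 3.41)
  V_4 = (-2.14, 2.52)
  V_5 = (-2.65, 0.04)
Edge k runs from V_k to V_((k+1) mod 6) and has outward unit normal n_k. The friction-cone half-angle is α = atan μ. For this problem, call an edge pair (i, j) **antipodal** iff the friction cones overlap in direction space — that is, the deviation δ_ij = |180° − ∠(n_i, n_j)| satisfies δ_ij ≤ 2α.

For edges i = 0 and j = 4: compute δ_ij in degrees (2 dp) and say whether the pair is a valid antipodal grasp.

α = atan 0.5 = 26.57°;  2α = 53.13°
edge 0: e_0 = (+2.20, +0.36);  n_0 = (+0.1615, -0.9869)
edge 4: e_4 = (-0.51, -2.48);  n_4 = (-0.9795, +0.2014)
∠(n_0, n_4) = 110.91°
δ = |180° − 110.91°| = 69.09°
69.09° > 2α = 53.13°  →  invalid

δ = 69.09°, invalid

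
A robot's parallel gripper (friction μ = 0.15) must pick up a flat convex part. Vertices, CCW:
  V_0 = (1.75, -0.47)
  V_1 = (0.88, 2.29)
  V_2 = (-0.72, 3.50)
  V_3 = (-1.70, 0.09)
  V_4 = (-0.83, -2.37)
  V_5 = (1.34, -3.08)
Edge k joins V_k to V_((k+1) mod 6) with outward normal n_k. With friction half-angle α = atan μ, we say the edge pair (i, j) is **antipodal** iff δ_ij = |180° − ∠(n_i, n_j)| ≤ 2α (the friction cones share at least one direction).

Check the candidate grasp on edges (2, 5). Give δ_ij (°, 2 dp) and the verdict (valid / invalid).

α = atan 0.15 = 8.53°;  2α = 17.06°
edge 2: e_2 = (-0.98, -3.41);  n_2 = (-0.9611, +0.2762)
edge 5: e_5 = (+0.41, +2.61);  n_5 = (+0.9879, -0.1552)
∠(n_2, n_5) = 172.89°
δ = |180° − 172.89°| = 7.11°
7.11° ≤ 2α = 17.06°  →  valid

δ = 7.11°, valid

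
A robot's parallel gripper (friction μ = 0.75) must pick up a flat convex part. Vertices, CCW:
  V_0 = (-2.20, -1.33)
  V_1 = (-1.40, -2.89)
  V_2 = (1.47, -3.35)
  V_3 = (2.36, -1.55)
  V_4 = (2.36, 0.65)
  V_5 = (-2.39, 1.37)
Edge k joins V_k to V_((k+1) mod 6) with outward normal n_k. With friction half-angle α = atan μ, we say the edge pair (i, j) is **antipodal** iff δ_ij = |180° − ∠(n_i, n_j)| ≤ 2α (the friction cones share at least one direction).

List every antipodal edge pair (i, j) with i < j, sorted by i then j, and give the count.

α = atan 0.75 = 36.87°;  2α = 73.74°
n_0 = (-0.8898, -0.4563)
n_1 = (-0.1583, -0.9874)
n_2 = (+0.8964, -0.4432)
n_3 = (+1.0000, -0.0000)
n_4 = (+0.1499, +0.9887)
n_5 = (-0.9975, -0.0702)
  (0,1): δ = 126.26°  ·
  (0,2): δ = 53.46°  ✓
  (0,3): δ = 27.15°  ✓
  (0,4): δ = 54.23°  ✓
  (0,5): δ = 156.88°  ·
  (1,2): δ = 107.20°  ·
  (1,3): δ = 80.89°  ·
  (1,4): δ = 0.49°  ✓
  (1,5): δ = 103.13°  ·
  (2,3): δ = 153.69°  ·
  (2,4): δ = 72.31°  ✓
  (2,5): δ = 30.34°  ✓
  (3,4): δ = 98.62°  ·
  (3,5): δ = 4.03°  ✓
  (4,5): δ = 77.36°  ·
antipodal pairs: 7

count = 7; pairs: (0,2), (0,3), (0,4), (1,4), (2,4), (2,5), (3,5)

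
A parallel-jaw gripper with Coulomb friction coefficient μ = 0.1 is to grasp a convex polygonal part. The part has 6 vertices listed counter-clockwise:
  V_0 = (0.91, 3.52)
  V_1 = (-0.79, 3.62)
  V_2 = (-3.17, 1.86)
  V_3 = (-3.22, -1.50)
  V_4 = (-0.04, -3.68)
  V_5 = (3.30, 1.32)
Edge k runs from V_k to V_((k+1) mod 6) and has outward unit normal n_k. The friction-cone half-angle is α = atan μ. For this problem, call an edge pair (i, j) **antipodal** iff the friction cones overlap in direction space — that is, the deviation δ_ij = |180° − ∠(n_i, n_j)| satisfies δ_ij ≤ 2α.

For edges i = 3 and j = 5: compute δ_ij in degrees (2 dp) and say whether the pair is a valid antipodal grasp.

δ = 8.20°, valid

α = atan 0.1 = 5.71°;  2α = 11.42°
edge 3: e_3 = (+3.18, -2.18);  n_3 = (-0.5654, -0.8248)
edge 5: e_5 = (-2.39, +2.20);  n_5 = (+0.6773, +0.7357)
∠(n_3, n_5) = 171.80°
δ = |180° − 171.80°| = 8.20°
8.20° ≤ 2α = 11.42°  →  valid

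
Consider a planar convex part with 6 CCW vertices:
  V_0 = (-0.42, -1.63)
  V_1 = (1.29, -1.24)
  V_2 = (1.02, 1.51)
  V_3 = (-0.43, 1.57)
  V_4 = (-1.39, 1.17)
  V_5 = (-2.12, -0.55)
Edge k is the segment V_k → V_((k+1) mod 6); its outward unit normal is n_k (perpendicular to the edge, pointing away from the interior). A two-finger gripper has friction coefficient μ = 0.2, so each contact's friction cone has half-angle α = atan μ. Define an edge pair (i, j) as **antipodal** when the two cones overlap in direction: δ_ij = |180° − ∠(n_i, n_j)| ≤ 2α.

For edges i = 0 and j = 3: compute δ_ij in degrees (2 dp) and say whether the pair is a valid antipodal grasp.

α = atan 0.2 = 11.31°;  2α = 22.62°
edge 0: e_0 = (+1.71, +0.39);  n_0 = (+0.2224, -0.9750)
edge 3: e_3 = (-0.96, -0.40);  n_3 = (-0.3846, +0.9231)
∠(n_0, n_3) = 170.23°
δ = |180° − 170.23°| = 9.77°
9.77° ≤ 2α = 22.62°  →  valid

δ = 9.77°, valid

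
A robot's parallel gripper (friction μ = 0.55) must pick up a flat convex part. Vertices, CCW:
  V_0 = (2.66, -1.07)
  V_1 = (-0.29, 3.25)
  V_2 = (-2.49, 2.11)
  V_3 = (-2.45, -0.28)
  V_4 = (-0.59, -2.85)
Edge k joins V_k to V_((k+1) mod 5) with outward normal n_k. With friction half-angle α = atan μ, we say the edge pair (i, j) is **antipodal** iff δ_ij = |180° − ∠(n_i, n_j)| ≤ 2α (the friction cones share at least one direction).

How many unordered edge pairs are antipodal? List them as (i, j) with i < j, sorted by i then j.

count = 3; pairs: (0,2), (0,3), (1,4)

α = atan 0.55 = 28.81°;  2α = 57.62°
n_0 = (+0.8258, +0.5639)
n_1 = (-0.4601, +0.8879)
n_2 = (-0.9999, -0.0167)
n_3 = (-0.8101, -0.5863)
n_4 = (+0.4804, -0.8771)
  (0,1): δ = 96.94°  ·
  (0,2): δ = 33.37°  ✓
  (0,3): δ = 1.57°  ✓
  (0,4): δ = 84.38°  ·
  (1,2): δ = 116.43°  ·
  (1,3): δ = 81.50°  ·
  (1,4): δ = 1.32°  ✓
  (2,3): δ = 145.06°  ·
  (2,4): δ = 62.25°  ·
  (3,4): δ = 97.19°  ·
antipodal pairs: 3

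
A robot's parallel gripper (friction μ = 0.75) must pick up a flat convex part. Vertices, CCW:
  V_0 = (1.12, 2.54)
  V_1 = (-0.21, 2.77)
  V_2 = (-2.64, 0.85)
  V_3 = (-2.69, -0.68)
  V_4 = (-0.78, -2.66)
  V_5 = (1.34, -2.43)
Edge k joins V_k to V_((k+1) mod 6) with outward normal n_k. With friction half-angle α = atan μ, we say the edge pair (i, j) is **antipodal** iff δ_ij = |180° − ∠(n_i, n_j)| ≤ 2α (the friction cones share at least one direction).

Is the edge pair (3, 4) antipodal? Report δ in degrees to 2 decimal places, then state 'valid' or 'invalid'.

α = atan 0.75 = 36.87°;  2α = 73.74°
edge 3: e_3 = (+1.91, -1.98);  n_3 = (-0.7197, -0.6943)
edge 4: e_4 = (+2.12, +0.23);  n_4 = (+0.1079, -0.9942)
∠(n_3, n_4) = 52.22°
δ = |180° − 52.22°| = 127.78°
127.78° > 2α = 73.74°  →  invalid

δ = 127.78°, invalid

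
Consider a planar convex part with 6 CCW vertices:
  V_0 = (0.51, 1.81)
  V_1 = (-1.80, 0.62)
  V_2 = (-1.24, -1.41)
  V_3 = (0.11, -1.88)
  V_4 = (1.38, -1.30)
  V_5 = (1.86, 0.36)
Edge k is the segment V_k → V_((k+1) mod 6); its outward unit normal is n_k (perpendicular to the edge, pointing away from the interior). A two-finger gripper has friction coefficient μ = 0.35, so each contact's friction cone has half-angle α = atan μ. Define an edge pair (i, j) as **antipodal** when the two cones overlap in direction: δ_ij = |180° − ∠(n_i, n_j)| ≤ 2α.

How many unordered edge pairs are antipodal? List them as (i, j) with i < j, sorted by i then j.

count = 4; pairs: (0,3), (1,4), (1,5), (2,5)

α = atan 0.35 = 19.29°;  2α = 38.58°
n_0 = (-0.4580, +0.8890)
n_1 = (-0.9640, -0.2659)
n_2 = (-0.3288, -0.9444)
n_3 = (+0.4154, -0.9096)
n_4 = (+0.9606, -0.2778)
n_5 = (+0.7319, +0.6814)
  (0,1): δ = 101.83°  ·
  (0,2): δ = 46.45°  ·
  (0,3): δ = 2.71°  ✓
  (0,4): δ = 46.62°  ·
  (0,5): δ = 105.70°  ·
  (1,2): δ = 124.62°  ·
  (1,3): δ = 80.88°  ·
  (1,4): δ = 31.55°  ✓
  (1,5): δ = 27.53°  ✓
  (2,3): δ = 136.26°  ·
  (2,4): δ = 86.93°  ·
  (2,5): δ = 27.85°  ✓
  (3,4): δ = 130.67°  ·
  (3,5): δ = 71.59°  ·
  (4,5): δ = 120.92°  ·
antipodal pairs: 4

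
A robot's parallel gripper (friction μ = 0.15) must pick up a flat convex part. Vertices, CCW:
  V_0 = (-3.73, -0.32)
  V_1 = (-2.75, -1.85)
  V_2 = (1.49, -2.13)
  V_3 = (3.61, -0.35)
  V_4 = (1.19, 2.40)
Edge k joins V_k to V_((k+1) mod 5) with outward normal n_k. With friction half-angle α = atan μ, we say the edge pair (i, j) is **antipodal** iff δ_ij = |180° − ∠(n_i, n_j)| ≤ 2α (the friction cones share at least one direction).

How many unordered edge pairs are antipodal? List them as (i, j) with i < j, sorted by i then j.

α = atan 0.15 = 8.53°;  2α = 17.06°
n_0 = (-0.8421, -0.5394)
n_1 = (-0.0659, -0.9978)
n_2 = (+0.6430, -0.7658)
n_3 = (+0.7507, +0.6606)
n_4 = (-0.4838, +0.8752)
  (0,1): δ = 126.42°  ·
  (0,2): δ = 82.62°  ·
  (0,3): δ = 8.71°  ✓
  (0,4): δ = 86.30°  ·
  (1,2): δ = 136.20°  ·
  (1,3): δ = 44.87°  ·
  (1,4): δ = 32.71°  ·
  (2,3): δ = 88.67°  ·
  (2,4): δ = 11.08°  ✓
  (3,4): δ = 102.41°  ·
antipodal pairs: 2

count = 2; pairs: (0,3), (2,4)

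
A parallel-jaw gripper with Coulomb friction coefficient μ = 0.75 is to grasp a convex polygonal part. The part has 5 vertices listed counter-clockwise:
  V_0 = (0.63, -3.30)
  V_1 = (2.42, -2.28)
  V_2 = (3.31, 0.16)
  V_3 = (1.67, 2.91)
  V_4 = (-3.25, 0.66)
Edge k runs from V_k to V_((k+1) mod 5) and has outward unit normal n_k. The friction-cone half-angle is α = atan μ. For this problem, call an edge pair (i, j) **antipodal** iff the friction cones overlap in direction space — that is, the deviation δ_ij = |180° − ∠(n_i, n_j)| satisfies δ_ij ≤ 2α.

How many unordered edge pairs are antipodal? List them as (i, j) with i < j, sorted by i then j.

count = 5; pairs: (0,3), (1,3), (1,4), (2,4), (3,4)

α = atan 0.75 = 36.87°;  2α = 73.74°
n_0 = (+0.4951, -0.8688)
n_1 = (+0.9395, -0.3427)
n_2 = (+0.8589, +0.5122)
n_3 = (-0.4159, +0.9094)
n_4 = (-0.7143, -0.6999)
  (0,1): δ = 139.72°  ·
  (0,2): δ = 88.87°  ·
  (0,3): δ = 5.10°  ✓
  (0,4): δ = 104.74°  ·
  (1,2): δ = 129.15°  ·
  (1,3): δ = 45.38°  ✓
  (1,4): δ = 64.46°  ✓
  (2,3): δ = 96.23°  ·
  (2,4): δ = 13.61°  ✓
  (3,4): δ = 70.16°  ✓
antipodal pairs: 5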